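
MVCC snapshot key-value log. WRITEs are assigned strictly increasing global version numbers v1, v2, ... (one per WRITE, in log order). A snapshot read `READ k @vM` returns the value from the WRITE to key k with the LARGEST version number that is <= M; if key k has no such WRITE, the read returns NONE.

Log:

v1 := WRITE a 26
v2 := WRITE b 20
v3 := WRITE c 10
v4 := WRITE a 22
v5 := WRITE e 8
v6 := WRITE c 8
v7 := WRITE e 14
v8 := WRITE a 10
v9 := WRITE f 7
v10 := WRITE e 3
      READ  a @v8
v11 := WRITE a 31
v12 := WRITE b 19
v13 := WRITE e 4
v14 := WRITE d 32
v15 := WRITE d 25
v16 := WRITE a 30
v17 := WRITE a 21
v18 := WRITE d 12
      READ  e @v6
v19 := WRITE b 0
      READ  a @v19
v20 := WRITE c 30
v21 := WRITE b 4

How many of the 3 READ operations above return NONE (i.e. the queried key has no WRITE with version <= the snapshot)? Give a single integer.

v1: WRITE a=26  (a history now [(1, 26)])
v2: WRITE b=20  (b history now [(2, 20)])
v3: WRITE c=10  (c history now [(3, 10)])
v4: WRITE a=22  (a history now [(1, 26), (4, 22)])
v5: WRITE e=8  (e history now [(5, 8)])
v6: WRITE c=8  (c history now [(3, 10), (6, 8)])
v7: WRITE e=14  (e history now [(5, 8), (7, 14)])
v8: WRITE a=10  (a history now [(1, 26), (4, 22), (8, 10)])
v9: WRITE f=7  (f history now [(9, 7)])
v10: WRITE e=3  (e history now [(5, 8), (7, 14), (10, 3)])
READ a @v8: history=[(1, 26), (4, 22), (8, 10)] -> pick v8 -> 10
v11: WRITE a=31  (a history now [(1, 26), (4, 22), (8, 10), (11, 31)])
v12: WRITE b=19  (b history now [(2, 20), (12, 19)])
v13: WRITE e=4  (e history now [(5, 8), (7, 14), (10, 3), (13, 4)])
v14: WRITE d=32  (d history now [(14, 32)])
v15: WRITE d=25  (d history now [(14, 32), (15, 25)])
v16: WRITE a=30  (a history now [(1, 26), (4, 22), (8, 10), (11, 31), (16, 30)])
v17: WRITE a=21  (a history now [(1, 26), (4, 22), (8, 10), (11, 31), (16, 30), (17, 21)])
v18: WRITE d=12  (d history now [(14, 32), (15, 25), (18, 12)])
READ e @v6: history=[(5, 8), (7, 14), (10, 3), (13, 4)] -> pick v5 -> 8
v19: WRITE b=0  (b history now [(2, 20), (12, 19), (19, 0)])
READ a @v19: history=[(1, 26), (4, 22), (8, 10), (11, 31), (16, 30), (17, 21)] -> pick v17 -> 21
v20: WRITE c=30  (c history now [(3, 10), (6, 8), (20, 30)])
v21: WRITE b=4  (b history now [(2, 20), (12, 19), (19, 0), (21, 4)])
Read results in order: ['10', '8', '21']
NONE count = 0

Answer: 0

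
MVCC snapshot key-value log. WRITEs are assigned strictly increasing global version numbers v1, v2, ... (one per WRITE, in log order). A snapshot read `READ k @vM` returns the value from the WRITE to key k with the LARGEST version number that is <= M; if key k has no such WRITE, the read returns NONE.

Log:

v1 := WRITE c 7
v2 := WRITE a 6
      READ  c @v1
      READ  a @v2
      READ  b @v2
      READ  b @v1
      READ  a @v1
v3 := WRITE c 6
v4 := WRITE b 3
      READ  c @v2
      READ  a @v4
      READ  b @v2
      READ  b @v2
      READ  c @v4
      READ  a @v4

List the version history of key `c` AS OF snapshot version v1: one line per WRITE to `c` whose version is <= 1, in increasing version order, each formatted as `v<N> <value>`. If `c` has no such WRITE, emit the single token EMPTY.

Answer: v1 7

Derivation:
Scan writes for key=c with version <= 1:
  v1 WRITE c 7 -> keep
  v2 WRITE a 6 -> skip
  v3 WRITE c 6 -> drop (> snap)
  v4 WRITE b 3 -> skip
Collected: [(1, 7)]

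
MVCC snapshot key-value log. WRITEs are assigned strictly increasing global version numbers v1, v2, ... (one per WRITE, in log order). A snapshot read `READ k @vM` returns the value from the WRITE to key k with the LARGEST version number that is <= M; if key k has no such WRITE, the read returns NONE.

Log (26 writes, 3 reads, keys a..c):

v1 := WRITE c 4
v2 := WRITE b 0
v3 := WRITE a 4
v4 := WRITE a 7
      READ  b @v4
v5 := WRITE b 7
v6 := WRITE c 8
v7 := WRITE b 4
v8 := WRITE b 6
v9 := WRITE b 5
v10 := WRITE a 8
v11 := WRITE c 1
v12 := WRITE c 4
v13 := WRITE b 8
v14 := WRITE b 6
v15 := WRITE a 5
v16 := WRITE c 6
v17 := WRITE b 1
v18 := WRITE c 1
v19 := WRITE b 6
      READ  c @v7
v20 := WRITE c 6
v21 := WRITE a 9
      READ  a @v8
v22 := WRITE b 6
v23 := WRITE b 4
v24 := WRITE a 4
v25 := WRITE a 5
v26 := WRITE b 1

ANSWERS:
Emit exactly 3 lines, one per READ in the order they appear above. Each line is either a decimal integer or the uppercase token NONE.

Answer: 0
8
7

Derivation:
v1: WRITE c=4  (c history now [(1, 4)])
v2: WRITE b=0  (b history now [(2, 0)])
v3: WRITE a=4  (a history now [(3, 4)])
v4: WRITE a=7  (a history now [(3, 4), (4, 7)])
READ b @v4: history=[(2, 0)] -> pick v2 -> 0
v5: WRITE b=7  (b history now [(2, 0), (5, 7)])
v6: WRITE c=8  (c history now [(1, 4), (6, 8)])
v7: WRITE b=4  (b history now [(2, 0), (5, 7), (7, 4)])
v8: WRITE b=6  (b history now [(2, 0), (5, 7), (7, 4), (8, 6)])
v9: WRITE b=5  (b history now [(2, 0), (5, 7), (7, 4), (8, 6), (9, 5)])
v10: WRITE a=8  (a history now [(3, 4), (4, 7), (10, 8)])
v11: WRITE c=1  (c history now [(1, 4), (6, 8), (11, 1)])
v12: WRITE c=4  (c history now [(1, 4), (6, 8), (11, 1), (12, 4)])
v13: WRITE b=8  (b history now [(2, 0), (5, 7), (7, 4), (8, 6), (9, 5), (13, 8)])
v14: WRITE b=6  (b history now [(2, 0), (5, 7), (7, 4), (8, 6), (9, 5), (13, 8), (14, 6)])
v15: WRITE a=5  (a history now [(3, 4), (4, 7), (10, 8), (15, 5)])
v16: WRITE c=6  (c history now [(1, 4), (6, 8), (11, 1), (12, 4), (16, 6)])
v17: WRITE b=1  (b history now [(2, 0), (5, 7), (7, 4), (8, 6), (9, 5), (13, 8), (14, 6), (17, 1)])
v18: WRITE c=1  (c history now [(1, 4), (6, 8), (11, 1), (12, 4), (16, 6), (18, 1)])
v19: WRITE b=6  (b history now [(2, 0), (5, 7), (7, 4), (8, 6), (9, 5), (13, 8), (14, 6), (17, 1), (19, 6)])
READ c @v7: history=[(1, 4), (6, 8), (11, 1), (12, 4), (16, 6), (18, 1)] -> pick v6 -> 8
v20: WRITE c=6  (c history now [(1, 4), (6, 8), (11, 1), (12, 4), (16, 6), (18, 1), (20, 6)])
v21: WRITE a=9  (a history now [(3, 4), (4, 7), (10, 8), (15, 5), (21, 9)])
READ a @v8: history=[(3, 4), (4, 7), (10, 8), (15, 5), (21, 9)] -> pick v4 -> 7
v22: WRITE b=6  (b history now [(2, 0), (5, 7), (7, 4), (8, 6), (9, 5), (13, 8), (14, 6), (17, 1), (19, 6), (22, 6)])
v23: WRITE b=4  (b history now [(2, 0), (5, 7), (7, 4), (8, 6), (9, 5), (13, 8), (14, 6), (17, 1), (19, 6), (22, 6), (23, 4)])
v24: WRITE a=4  (a history now [(3, 4), (4, 7), (10, 8), (15, 5), (21, 9), (24, 4)])
v25: WRITE a=5  (a history now [(3, 4), (4, 7), (10, 8), (15, 5), (21, 9), (24, 4), (25, 5)])
v26: WRITE b=1  (b history now [(2, 0), (5, 7), (7, 4), (8, 6), (9, 5), (13, 8), (14, 6), (17, 1), (19, 6), (22, 6), (23, 4), (26, 1)])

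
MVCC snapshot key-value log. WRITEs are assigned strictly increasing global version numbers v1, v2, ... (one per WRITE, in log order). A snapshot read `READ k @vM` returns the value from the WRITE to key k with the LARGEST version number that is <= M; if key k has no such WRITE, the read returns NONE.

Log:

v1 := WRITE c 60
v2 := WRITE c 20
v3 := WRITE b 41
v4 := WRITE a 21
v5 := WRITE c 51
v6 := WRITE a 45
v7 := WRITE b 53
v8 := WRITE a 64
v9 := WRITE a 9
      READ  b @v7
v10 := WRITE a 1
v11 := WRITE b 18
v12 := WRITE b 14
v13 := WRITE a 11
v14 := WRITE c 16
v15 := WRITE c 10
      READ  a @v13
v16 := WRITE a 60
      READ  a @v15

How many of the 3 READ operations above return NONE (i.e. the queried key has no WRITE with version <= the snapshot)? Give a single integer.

Answer: 0

Derivation:
v1: WRITE c=60  (c history now [(1, 60)])
v2: WRITE c=20  (c history now [(1, 60), (2, 20)])
v3: WRITE b=41  (b history now [(3, 41)])
v4: WRITE a=21  (a history now [(4, 21)])
v5: WRITE c=51  (c history now [(1, 60), (2, 20), (5, 51)])
v6: WRITE a=45  (a history now [(4, 21), (6, 45)])
v7: WRITE b=53  (b history now [(3, 41), (7, 53)])
v8: WRITE a=64  (a history now [(4, 21), (6, 45), (8, 64)])
v9: WRITE a=9  (a history now [(4, 21), (6, 45), (8, 64), (9, 9)])
READ b @v7: history=[(3, 41), (7, 53)] -> pick v7 -> 53
v10: WRITE a=1  (a history now [(4, 21), (6, 45), (8, 64), (9, 9), (10, 1)])
v11: WRITE b=18  (b history now [(3, 41), (7, 53), (11, 18)])
v12: WRITE b=14  (b history now [(3, 41), (7, 53), (11, 18), (12, 14)])
v13: WRITE a=11  (a history now [(4, 21), (6, 45), (8, 64), (9, 9), (10, 1), (13, 11)])
v14: WRITE c=16  (c history now [(1, 60), (2, 20), (5, 51), (14, 16)])
v15: WRITE c=10  (c history now [(1, 60), (2, 20), (5, 51), (14, 16), (15, 10)])
READ a @v13: history=[(4, 21), (6, 45), (8, 64), (9, 9), (10, 1), (13, 11)] -> pick v13 -> 11
v16: WRITE a=60  (a history now [(4, 21), (6, 45), (8, 64), (9, 9), (10, 1), (13, 11), (16, 60)])
READ a @v15: history=[(4, 21), (6, 45), (8, 64), (9, 9), (10, 1), (13, 11), (16, 60)] -> pick v13 -> 11
Read results in order: ['53', '11', '11']
NONE count = 0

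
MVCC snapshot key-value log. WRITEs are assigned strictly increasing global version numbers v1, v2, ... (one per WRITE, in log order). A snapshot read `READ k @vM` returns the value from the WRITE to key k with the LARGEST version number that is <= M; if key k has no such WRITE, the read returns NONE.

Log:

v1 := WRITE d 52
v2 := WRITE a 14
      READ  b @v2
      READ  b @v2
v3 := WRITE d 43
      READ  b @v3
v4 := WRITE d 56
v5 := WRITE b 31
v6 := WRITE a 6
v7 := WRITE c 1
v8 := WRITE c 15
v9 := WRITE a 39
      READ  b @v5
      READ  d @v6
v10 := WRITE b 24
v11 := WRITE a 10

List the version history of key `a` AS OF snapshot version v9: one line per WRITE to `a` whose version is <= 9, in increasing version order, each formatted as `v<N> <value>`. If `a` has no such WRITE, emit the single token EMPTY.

Answer: v2 14
v6 6
v9 39

Derivation:
Scan writes for key=a with version <= 9:
  v1 WRITE d 52 -> skip
  v2 WRITE a 14 -> keep
  v3 WRITE d 43 -> skip
  v4 WRITE d 56 -> skip
  v5 WRITE b 31 -> skip
  v6 WRITE a 6 -> keep
  v7 WRITE c 1 -> skip
  v8 WRITE c 15 -> skip
  v9 WRITE a 39 -> keep
  v10 WRITE b 24 -> skip
  v11 WRITE a 10 -> drop (> snap)
Collected: [(2, 14), (6, 6), (9, 39)]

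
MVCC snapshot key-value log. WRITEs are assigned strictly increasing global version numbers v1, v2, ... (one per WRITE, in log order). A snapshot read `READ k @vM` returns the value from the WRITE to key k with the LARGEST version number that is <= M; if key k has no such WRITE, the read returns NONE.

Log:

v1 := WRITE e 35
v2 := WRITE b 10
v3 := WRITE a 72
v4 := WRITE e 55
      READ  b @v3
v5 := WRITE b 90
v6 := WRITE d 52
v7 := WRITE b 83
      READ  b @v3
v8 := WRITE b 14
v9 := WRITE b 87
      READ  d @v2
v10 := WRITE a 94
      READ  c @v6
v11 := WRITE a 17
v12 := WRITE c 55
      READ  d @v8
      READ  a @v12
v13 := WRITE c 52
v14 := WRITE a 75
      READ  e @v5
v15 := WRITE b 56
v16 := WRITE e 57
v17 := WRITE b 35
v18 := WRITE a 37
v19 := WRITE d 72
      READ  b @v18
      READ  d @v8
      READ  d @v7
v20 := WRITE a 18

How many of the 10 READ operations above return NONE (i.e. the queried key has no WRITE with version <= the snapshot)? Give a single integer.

Answer: 2

Derivation:
v1: WRITE e=35  (e history now [(1, 35)])
v2: WRITE b=10  (b history now [(2, 10)])
v3: WRITE a=72  (a history now [(3, 72)])
v4: WRITE e=55  (e history now [(1, 35), (4, 55)])
READ b @v3: history=[(2, 10)] -> pick v2 -> 10
v5: WRITE b=90  (b history now [(2, 10), (5, 90)])
v6: WRITE d=52  (d history now [(6, 52)])
v7: WRITE b=83  (b history now [(2, 10), (5, 90), (7, 83)])
READ b @v3: history=[(2, 10), (5, 90), (7, 83)] -> pick v2 -> 10
v8: WRITE b=14  (b history now [(2, 10), (5, 90), (7, 83), (8, 14)])
v9: WRITE b=87  (b history now [(2, 10), (5, 90), (7, 83), (8, 14), (9, 87)])
READ d @v2: history=[(6, 52)] -> no version <= 2 -> NONE
v10: WRITE a=94  (a history now [(3, 72), (10, 94)])
READ c @v6: history=[] -> no version <= 6 -> NONE
v11: WRITE a=17  (a history now [(3, 72), (10, 94), (11, 17)])
v12: WRITE c=55  (c history now [(12, 55)])
READ d @v8: history=[(6, 52)] -> pick v6 -> 52
READ a @v12: history=[(3, 72), (10, 94), (11, 17)] -> pick v11 -> 17
v13: WRITE c=52  (c history now [(12, 55), (13, 52)])
v14: WRITE a=75  (a history now [(3, 72), (10, 94), (11, 17), (14, 75)])
READ e @v5: history=[(1, 35), (4, 55)] -> pick v4 -> 55
v15: WRITE b=56  (b history now [(2, 10), (5, 90), (7, 83), (8, 14), (9, 87), (15, 56)])
v16: WRITE e=57  (e history now [(1, 35), (4, 55), (16, 57)])
v17: WRITE b=35  (b history now [(2, 10), (5, 90), (7, 83), (8, 14), (9, 87), (15, 56), (17, 35)])
v18: WRITE a=37  (a history now [(3, 72), (10, 94), (11, 17), (14, 75), (18, 37)])
v19: WRITE d=72  (d history now [(6, 52), (19, 72)])
READ b @v18: history=[(2, 10), (5, 90), (7, 83), (8, 14), (9, 87), (15, 56), (17, 35)] -> pick v17 -> 35
READ d @v8: history=[(6, 52), (19, 72)] -> pick v6 -> 52
READ d @v7: history=[(6, 52), (19, 72)] -> pick v6 -> 52
v20: WRITE a=18  (a history now [(3, 72), (10, 94), (11, 17), (14, 75), (18, 37), (20, 18)])
Read results in order: ['10', '10', 'NONE', 'NONE', '52', '17', '55', '35', '52', '52']
NONE count = 2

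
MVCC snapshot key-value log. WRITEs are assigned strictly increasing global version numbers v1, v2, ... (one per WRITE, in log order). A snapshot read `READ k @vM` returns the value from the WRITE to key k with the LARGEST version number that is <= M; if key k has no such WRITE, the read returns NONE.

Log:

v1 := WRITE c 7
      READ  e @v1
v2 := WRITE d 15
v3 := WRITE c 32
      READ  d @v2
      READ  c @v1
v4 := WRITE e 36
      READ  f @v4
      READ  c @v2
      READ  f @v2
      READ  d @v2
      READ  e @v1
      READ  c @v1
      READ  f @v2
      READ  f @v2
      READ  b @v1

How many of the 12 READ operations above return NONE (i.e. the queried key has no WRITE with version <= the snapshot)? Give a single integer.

v1: WRITE c=7  (c history now [(1, 7)])
READ e @v1: history=[] -> no version <= 1 -> NONE
v2: WRITE d=15  (d history now [(2, 15)])
v3: WRITE c=32  (c history now [(1, 7), (3, 32)])
READ d @v2: history=[(2, 15)] -> pick v2 -> 15
READ c @v1: history=[(1, 7), (3, 32)] -> pick v1 -> 7
v4: WRITE e=36  (e history now [(4, 36)])
READ f @v4: history=[] -> no version <= 4 -> NONE
READ c @v2: history=[(1, 7), (3, 32)] -> pick v1 -> 7
READ f @v2: history=[] -> no version <= 2 -> NONE
READ d @v2: history=[(2, 15)] -> pick v2 -> 15
READ e @v1: history=[(4, 36)] -> no version <= 1 -> NONE
READ c @v1: history=[(1, 7), (3, 32)] -> pick v1 -> 7
READ f @v2: history=[] -> no version <= 2 -> NONE
READ f @v2: history=[] -> no version <= 2 -> NONE
READ b @v1: history=[] -> no version <= 1 -> NONE
Read results in order: ['NONE', '15', '7', 'NONE', '7', 'NONE', '15', 'NONE', '7', 'NONE', 'NONE', 'NONE']
NONE count = 7

Answer: 7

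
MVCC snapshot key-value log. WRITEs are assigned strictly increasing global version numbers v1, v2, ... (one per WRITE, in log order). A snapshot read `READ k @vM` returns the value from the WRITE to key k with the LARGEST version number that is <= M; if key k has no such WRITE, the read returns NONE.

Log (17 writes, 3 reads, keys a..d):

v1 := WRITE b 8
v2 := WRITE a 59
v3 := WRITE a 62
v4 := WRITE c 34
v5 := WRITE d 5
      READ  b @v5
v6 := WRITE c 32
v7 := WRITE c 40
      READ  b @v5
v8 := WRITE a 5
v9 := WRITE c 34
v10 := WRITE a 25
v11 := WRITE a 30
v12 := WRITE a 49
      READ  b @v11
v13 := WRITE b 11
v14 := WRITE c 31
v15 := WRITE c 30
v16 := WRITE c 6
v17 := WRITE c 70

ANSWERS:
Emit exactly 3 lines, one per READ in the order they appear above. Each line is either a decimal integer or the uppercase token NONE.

v1: WRITE b=8  (b history now [(1, 8)])
v2: WRITE a=59  (a history now [(2, 59)])
v3: WRITE a=62  (a history now [(2, 59), (3, 62)])
v4: WRITE c=34  (c history now [(4, 34)])
v5: WRITE d=5  (d history now [(5, 5)])
READ b @v5: history=[(1, 8)] -> pick v1 -> 8
v6: WRITE c=32  (c history now [(4, 34), (6, 32)])
v7: WRITE c=40  (c history now [(4, 34), (6, 32), (7, 40)])
READ b @v5: history=[(1, 8)] -> pick v1 -> 8
v8: WRITE a=5  (a history now [(2, 59), (3, 62), (8, 5)])
v9: WRITE c=34  (c history now [(4, 34), (6, 32), (7, 40), (9, 34)])
v10: WRITE a=25  (a history now [(2, 59), (3, 62), (8, 5), (10, 25)])
v11: WRITE a=30  (a history now [(2, 59), (3, 62), (8, 5), (10, 25), (11, 30)])
v12: WRITE a=49  (a history now [(2, 59), (3, 62), (8, 5), (10, 25), (11, 30), (12, 49)])
READ b @v11: history=[(1, 8)] -> pick v1 -> 8
v13: WRITE b=11  (b history now [(1, 8), (13, 11)])
v14: WRITE c=31  (c history now [(4, 34), (6, 32), (7, 40), (9, 34), (14, 31)])
v15: WRITE c=30  (c history now [(4, 34), (6, 32), (7, 40), (9, 34), (14, 31), (15, 30)])
v16: WRITE c=6  (c history now [(4, 34), (6, 32), (7, 40), (9, 34), (14, 31), (15, 30), (16, 6)])
v17: WRITE c=70  (c history now [(4, 34), (6, 32), (7, 40), (9, 34), (14, 31), (15, 30), (16, 6), (17, 70)])

Answer: 8
8
8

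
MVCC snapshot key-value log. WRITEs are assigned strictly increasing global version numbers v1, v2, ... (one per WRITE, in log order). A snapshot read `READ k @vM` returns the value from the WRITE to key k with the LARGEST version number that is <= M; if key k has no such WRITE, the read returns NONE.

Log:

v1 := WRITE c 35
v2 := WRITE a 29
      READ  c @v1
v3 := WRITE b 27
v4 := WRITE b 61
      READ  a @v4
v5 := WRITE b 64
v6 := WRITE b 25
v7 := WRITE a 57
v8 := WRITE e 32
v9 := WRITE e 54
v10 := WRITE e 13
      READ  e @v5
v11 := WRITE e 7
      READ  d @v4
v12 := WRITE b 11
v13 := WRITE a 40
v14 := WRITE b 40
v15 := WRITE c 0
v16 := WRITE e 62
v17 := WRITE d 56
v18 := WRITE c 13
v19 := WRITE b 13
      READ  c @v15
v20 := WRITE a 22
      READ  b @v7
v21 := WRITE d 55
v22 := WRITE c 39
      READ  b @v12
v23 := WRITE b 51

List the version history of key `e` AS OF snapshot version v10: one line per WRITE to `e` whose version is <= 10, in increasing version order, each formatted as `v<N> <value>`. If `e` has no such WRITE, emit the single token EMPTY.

Answer: v8 32
v9 54
v10 13

Derivation:
Scan writes for key=e with version <= 10:
  v1 WRITE c 35 -> skip
  v2 WRITE a 29 -> skip
  v3 WRITE b 27 -> skip
  v4 WRITE b 61 -> skip
  v5 WRITE b 64 -> skip
  v6 WRITE b 25 -> skip
  v7 WRITE a 57 -> skip
  v8 WRITE e 32 -> keep
  v9 WRITE e 54 -> keep
  v10 WRITE e 13 -> keep
  v11 WRITE e 7 -> drop (> snap)
  v12 WRITE b 11 -> skip
  v13 WRITE a 40 -> skip
  v14 WRITE b 40 -> skip
  v15 WRITE c 0 -> skip
  v16 WRITE e 62 -> drop (> snap)
  v17 WRITE d 56 -> skip
  v18 WRITE c 13 -> skip
  v19 WRITE b 13 -> skip
  v20 WRITE a 22 -> skip
  v21 WRITE d 55 -> skip
  v22 WRITE c 39 -> skip
  v23 WRITE b 51 -> skip
Collected: [(8, 32), (9, 54), (10, 13)]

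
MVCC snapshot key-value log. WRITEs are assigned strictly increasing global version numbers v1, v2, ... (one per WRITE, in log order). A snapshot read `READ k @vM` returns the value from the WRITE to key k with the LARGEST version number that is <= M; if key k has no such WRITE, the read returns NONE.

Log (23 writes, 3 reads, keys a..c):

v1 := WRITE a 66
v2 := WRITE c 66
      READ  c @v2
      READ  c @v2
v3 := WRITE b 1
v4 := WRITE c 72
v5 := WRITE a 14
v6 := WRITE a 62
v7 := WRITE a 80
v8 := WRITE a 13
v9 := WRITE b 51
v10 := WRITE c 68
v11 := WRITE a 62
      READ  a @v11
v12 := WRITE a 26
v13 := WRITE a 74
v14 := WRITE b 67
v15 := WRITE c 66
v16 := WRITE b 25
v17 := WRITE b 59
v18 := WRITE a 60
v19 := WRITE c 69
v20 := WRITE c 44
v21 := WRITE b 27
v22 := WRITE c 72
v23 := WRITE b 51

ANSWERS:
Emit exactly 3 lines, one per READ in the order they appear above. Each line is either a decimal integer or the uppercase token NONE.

v1: WRITE a=66  (a history now [(1, 66)])
v2: WRITE c=66  (c history now [(2, 66)])
READ c @v2: history=[(2, 66)] -> pick v2 -> 66
READ c @v2: history=[(2, 66)] -> pick v2 -> 66
v3: WRITE b=1  (b history now [(3, 1)])
v4: WRITE c=72  (c history now [(2, 66), (4, 72)])
v5: WRITE a=14  (a history now [(1, 66), (5, 14)])
v6: WRITE a=62  (a history now [(1, 66), (5, 14), (6, 62)])
v7: WRITE a=80  (a history now [(1, 66), (5, 14), (6, 62), (7, 80)])
v8: WRITE a=13  (a history now [(1, 66), (5, 14), (6, 62), (7, 80), (8, 13)])
v9: WRITE b=51  (b history now [(3, 1), (9, 51)])
v10: WRITE c=68  (c history now [(2, 66), (4, 72), (10, 68)])
v11: WRITE a=62  (a history now [(1, 66), (5, 14), (6, 62), (7, 80), (8, 13), (11, 62)])
READ a @v11: history=[(1, 66), (5, 14), (6, 62), (7, 80), (8, 13), (11, 62)] -> pick v11 -> 62
v12: WRITE a=26  (a history now [(1, 66), (5, 14), (6, 62), (7, 80), (8, 13), (11, 62), (12, 26)])
v13: WRITE a=74  (a history now [(1, 66), (5, 14), (6, 62), (7, 80), (8, 13), (11, 62), (12, 26), (13, 74)])
v14: WRITE b=67  (b history now [(3, 1), (9, 51), (14, 67)])
v15: WRITE c=66  (c history now [(2, 66), (4, 72), (10, 68), (15, 66)])
v16: WRITE b=25  (b history now [(3, 1), (9, 51), (14, 67), (16, 25)])
v17: WRITE b=59  (b history now [(3, 1), (9, 51), (14, 67), (16, 25), (17, 59)])
v18: WRITE a=60  (a history now [(1, 66), (5, 14), (6, 62), (7, 80), (8, 13), (11, 62), (12, 26), (13, 74), (18, 60)])
v19: WRITE c=69  (c history now [(2, 66), (4, 72), (10, 68), (15, 66), (19, 69)])
v20: WRITE c=44  (c history now [(2, 66), (4, 72), (10, 68), (15, 66), (19, 69), (20, 44)])
v21: WRITE b=27  (b history now [(3, 1), (9, 51), (14, 67), (16, 25), (17, 59), (21, 27)])
v22: WRITE c=72  (c history now [(2, 66), (4, 72), (10, 68), (15, 66), (19, 69), (20, 44), (22, 72)])
v23: WRITE b=51  (b history now [(3, 1), (9, 51), (14, 67), (16, 25), (17, 59), (21, 27), (23, 51)])

Answer: 66
66
62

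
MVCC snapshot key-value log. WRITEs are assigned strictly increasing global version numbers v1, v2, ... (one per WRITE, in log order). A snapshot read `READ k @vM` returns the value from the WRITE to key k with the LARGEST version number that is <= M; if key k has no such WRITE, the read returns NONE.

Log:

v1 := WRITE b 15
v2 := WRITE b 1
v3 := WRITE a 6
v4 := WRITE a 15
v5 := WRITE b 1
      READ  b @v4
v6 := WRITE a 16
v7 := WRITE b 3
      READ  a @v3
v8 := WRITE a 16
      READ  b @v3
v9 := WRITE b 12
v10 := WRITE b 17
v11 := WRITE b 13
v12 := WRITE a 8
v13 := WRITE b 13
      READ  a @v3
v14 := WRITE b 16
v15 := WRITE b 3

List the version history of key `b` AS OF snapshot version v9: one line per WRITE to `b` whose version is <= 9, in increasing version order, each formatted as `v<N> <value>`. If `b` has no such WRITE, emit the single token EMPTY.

Answer: v1 15
v2 1
v5 1
v7 3
v9 12

Derivation:
Scan writes for key=b with version <= 9:
  v1 WRITE b 15 -> keep
  v2 WRITE b 1 -> keep
  v3 WRITE a 6 -> skip
  v4 WRITE a 15 -> skip
  v5 WRITE b 1 -> keep
  v6 WRITE a 16 -> skip
  v7 WRITE b 3 -> keep
  v8 WRITE a 16 -> skip
  v9 WRITE b 12 -> keep
  v10 WRITE b 17 -> drop (> snap)
  v11 WRITE b 13 -> drop (> snap)
  v12 WRITE a 8 -> skip
  v13 WRITE b 13 -> drop (> snap)
  v14 WRITE b 16 -> drop (> snap)
  v15 WRITE b 3 -> drop (> snap)
Collected: [(1, 15), (2, 1), (5, 1), (7, 3), (9, 12)]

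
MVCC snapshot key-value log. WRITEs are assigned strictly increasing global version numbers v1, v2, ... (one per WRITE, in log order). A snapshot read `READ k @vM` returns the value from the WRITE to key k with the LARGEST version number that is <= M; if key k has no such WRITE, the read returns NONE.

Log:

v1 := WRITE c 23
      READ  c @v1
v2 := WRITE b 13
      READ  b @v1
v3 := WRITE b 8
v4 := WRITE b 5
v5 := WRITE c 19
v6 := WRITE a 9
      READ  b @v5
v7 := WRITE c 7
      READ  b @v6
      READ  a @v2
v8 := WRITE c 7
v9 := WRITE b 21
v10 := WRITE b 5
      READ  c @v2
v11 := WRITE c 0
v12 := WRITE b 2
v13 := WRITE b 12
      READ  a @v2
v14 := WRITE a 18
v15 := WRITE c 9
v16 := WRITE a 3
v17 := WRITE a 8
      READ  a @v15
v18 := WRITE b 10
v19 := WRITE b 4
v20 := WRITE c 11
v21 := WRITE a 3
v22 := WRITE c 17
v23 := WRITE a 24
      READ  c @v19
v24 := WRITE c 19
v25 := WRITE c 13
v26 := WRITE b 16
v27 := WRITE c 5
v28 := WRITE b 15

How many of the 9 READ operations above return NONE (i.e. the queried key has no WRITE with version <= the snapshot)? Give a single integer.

v1: WRITE c=23  (c history now [(1, 23)])
READ c @v1: history=[(1, 23)] -> pick v1 -> 23
v2: WRITE b=13  (b history now [(2, 13)])
READ b @v1: history=[(2, 13)] -> no version <= 1 -> NONE
v3: WRITE b=8  (b history now [(2, 13), (3, 8)])
v4: WRITE b=5  (b history now [(2, 13), (3, 8), (4, 5)])
v5: WRITE c=19  (c history now [(1, 23), (5, 19)])
v6: WRITE a=9  (a history now [(6, 9)])
READ b @v5: history=[(2, 13), (3, 8), (4, 5)] -> pick v4 -> 5
v7: WRITE c=7  (c history now [(1, 23), (5, 19), (7, 7)])
READ b @v6: history=[(2, 13), (3, 8), (4, 5)] -> pick v4 -> 5
READ a @v2: history=[(6, 9)] -> no version <= 2 -> NONE
v8: WRITE c=7  (c history now [(1, 23), (5, 19), (7, 7), (8, 7)])
v9: WRITE b=21  (b history now [(2, 13), (3, 8), (4, 5), (9, 21)])
v10: WRITE b=5  (b history now [(2, 13), (3, 8), (4, 5), (9, 21), (10, 5)])
READ c @v2: history=[(1, 23), (5, 19), (7, 7), (8, 7)] -> pick v1 -> 23
v11: WRITE c=0  (c history now [(1, 23), (5, 19), (7, 7), (8, 7), (11, 0)])
v12: WRITE b=2  (b history now [(2, 13), (3, 8), (4, 5), (9, 21), (10, 5), (12, 2)])
v13: WRITE b=12  (b history now [(2, 13), (3, 8), (4, 5), (9, 21), (10, 5), (12, 2), (13, 12)])
READ a @v2: history=[(6, 9)] -> no version <= 2 -> NONE
v14: WRITE a=18  (a history now [(6, 9), (14, 18)])
v15: WRITE c=9  (c history now [(1, 23), (5, 19), (7, 7), (8, 7), (11, 0), (15, 9)])
v16: WRITE a=3  (a history now [(6, 9), (14, 18), (16, 3)])
v17: WRITE a=8  (a history now [(6, 9), (14, 18), (16, 3), (17, 8)])
READ a @v15: history=[(6, 9), (14, 18), (16, 3), (17, 8)] -> pick v14 -> 18
v18: WRITE b=10  (b history now [(2, 13), (3, 8), (4, 5), (9, 21), (10, 5), (12, 2), (13, 12), (18, 10)])
v19: WRITE b=4  (b history now [(2, 13), (3, 8), (4, 5), (9, 21), (10, 5), (12, 2), (13, 12), (18, 10), (19, 4)])
v20: WRITE c=11  (c history now [(1, 23), (5, 19), (7, 7), (8, 7), (11, 0), (15, 9), (20, 11)])
v21: WRITE a=3  (a history now [(6, 9), (14, 18), (16, 3), (17, 8), (21, 3)])
v22: WRITE c=17  (c history now [(1, 23), (5, 19), (7, 7), (8, 7), (11, 0), (15, 9), (20, 11), (22, 17)])
v23: WRITE a=24  (a history now [(6, 9), (14, 18), (16, 3), (17, 8), (21, 3), (23, 24)])
READ c @v19: history=[(1, 23), (5, 19), (7, 7), (8, 7), (11, 0), (15, 9), (20, 11), (22, 17)] -> pick v15 -> 9
v24: WRITE c=19  (c history now [(1, 23), (5, 19), (7, 7), (8, 7), (11, 0), (15, 9), (20, 11), (22, 17), (24, 19)])
v25: WRITE c=13  (c history now [(1, 23), (5, 19), (7, 7), (8, 7), (11, 0), (15, 9), (20, 11), (22, 17), (24, 19), (25, 13)])
v26: WRITE b=16  (b history now [(2, 13), (3, 8), (4, 5), (9, 21), (10, 5), (12, 2), (13, 12), (18, 10), (19, 4), (26, 16)])
v27: WRITE c=5  (c history now [(1, 23), (5, 19), (7, 7), (8, 7), (11, 0), (15, 9), (20, 11), (22, 17), (24, 19), (25, 13), (27, 5)])
v28: WRITE b=15  (b history now [(2, 13), (3, 8), (4, 5), (9, 21), (10, 5), (12, 2), (13, 12), (18, 10), (19, 4), (26, 16), (28, 15)])
Read results in order: ['23', 'NONE', '5', '5', 'NONE', '23', 'NONE', '18', '9']
NONE count = 3

Answer: 3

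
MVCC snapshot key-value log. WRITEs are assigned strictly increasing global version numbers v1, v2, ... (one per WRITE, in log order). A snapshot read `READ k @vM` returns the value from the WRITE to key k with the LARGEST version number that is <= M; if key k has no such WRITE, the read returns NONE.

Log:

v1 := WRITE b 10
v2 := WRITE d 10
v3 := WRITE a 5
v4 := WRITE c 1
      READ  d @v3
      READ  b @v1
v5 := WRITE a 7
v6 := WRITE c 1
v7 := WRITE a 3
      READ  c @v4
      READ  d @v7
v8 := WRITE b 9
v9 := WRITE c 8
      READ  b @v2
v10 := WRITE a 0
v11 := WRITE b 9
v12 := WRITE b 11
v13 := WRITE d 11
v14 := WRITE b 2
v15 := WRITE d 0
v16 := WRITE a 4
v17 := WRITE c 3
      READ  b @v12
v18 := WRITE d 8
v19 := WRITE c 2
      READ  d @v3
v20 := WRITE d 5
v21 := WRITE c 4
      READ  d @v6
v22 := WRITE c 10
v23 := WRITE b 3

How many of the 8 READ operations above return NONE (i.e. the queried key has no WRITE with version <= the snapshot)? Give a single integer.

v1: WRITE b=10  (b history now [(1, 10)])
v2: WRITE d=10  (d history now [(2, 10)])
v3: WRITE a=5  (a history now [(3, 5)])
v4: WRITE c=1  (c history now [(4, 1)])
READ d @v3: history=[(2, 10)] -> pick v2 -> 10
READ b @v1: history=[(1, 10)] -> pick v1 -> 10
v5: WRITE a=7  (a history now [(3, 5), (5, 7)])
v6: WRITE c=1  (c history now [(4, 1), (6, 1)])
v7: WRITE a=3  (a history now [(3, 5), (5, 7), (7, 3)])
READ c @v4: history=[(4, 1), (6, 1)] -> pick v4 -> 1
READ d @v7: history=[(2, 10)] -> pick v2 -> 10
v8: WRITE b=9  (b history now [(1, 10), (8, 9)])
v9: WRITE c=8  (c history now [(4, 1), (6, 1), (9, 8)])
READ b @v2: history=[(1, 10), (8, 9)] -> pick v1 -> 10
v10: WRITE a=0  (a history now [(3, 5), (5, 7), (7, 3), (10, 0)])
v11: WRITE b=9  (b history now [(1, 10), (8, 9), (11, 9)])
v12: WRITE b=11  (b history now [(1, 10), (8, 9), (11, 9), (12, 11)])
v13: WRITE d=11  (d history now [(2, 10), (13, 11)])
v14: WRITE b=2  (b history now [(1, 10), (8, 9), (11, 9), (12, 11), (14, 2)])
v15: WRITE d=0  (d history now [(2, 10), (13, 11), (15, 0)])
v16: WRITE a=4  (a history now [(3, 5), (5, 7), (7, 3), (10, 0), (16, 4)])
v17: WRITE c=3  (c history now [(4, 1), (6, 1), (9, 8), (17, 3)])
READ b @v12: history=[(1, 10), (8, 9), (11, 9), (12, 11), (14, 2)] -> pick v12 -> 11
v18: WRITE d=8  (d history now [(2, 10), (13, 11), (15, 0), (18, 8)])
v19: WRITE c=2  (c history now [(4, 1), (6, 1), (9, 8), (17, 3), (19, 2)])
READ d @v3: history=[(2, 10), (13, 11), (15, 0), (18, 8)] -> pick v2 -> 10
v20: WRITE d=5  (d history now [(2, 10), (13, 11), (15, 0), (18, 8), (20, 5)])
v21: WRITE c=4  (c history now [(4, 1), (6, 1), (9, 8), (17, 3), (19, 2), (21, 4)])
READ d @v6: history=[(2, 10), (13, 11), (15, 0), (18, 8), (20, 5)] -> pick v2 -> 10
v22: WRITE c=10  (c history now [(4, 1), (6, 1), (9, 8), (17, 3), (19, 2), (21, 4), (22, 10)])
v23: WRITE b=3  (b history now [(1, 10), (8, 9), (11, 9), (12, 11), (14, 2), (23, 3)])
Read results in order: ['10', '10', '1', '10', '10', '11', '10', '10']
NONE count = 0

Answer: 0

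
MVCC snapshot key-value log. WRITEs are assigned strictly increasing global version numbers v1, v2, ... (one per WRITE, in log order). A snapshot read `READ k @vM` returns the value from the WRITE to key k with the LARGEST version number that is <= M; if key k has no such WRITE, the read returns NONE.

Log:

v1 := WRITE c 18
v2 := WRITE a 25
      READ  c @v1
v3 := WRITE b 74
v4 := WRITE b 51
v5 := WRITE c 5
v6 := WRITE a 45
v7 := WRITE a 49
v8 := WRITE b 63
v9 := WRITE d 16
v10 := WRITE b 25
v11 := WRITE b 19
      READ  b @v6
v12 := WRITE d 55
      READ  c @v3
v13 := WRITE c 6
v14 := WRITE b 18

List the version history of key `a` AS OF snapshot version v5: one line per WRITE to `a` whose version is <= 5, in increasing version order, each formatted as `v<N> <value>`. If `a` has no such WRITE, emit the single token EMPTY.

Answer: v2 25

Derivation:
Scan writes for key=a with version <= 5:
  v1 WRITE c 18 -> skip
  v2 WRITE a 25 -> keep
  v3 WRITE b 74 -> skip
  v4 WRITE b 51 -> skip
  v5 WRITE c 5 -> skip
  v6 WRITE a 45 -> drop (> snap)
  v7 WRITE a 49 -> drop (> snap)
  v8 WRITE b 63 -> skip
  v9 WRITE d 16 -> skip
  v10 WRITE b 25 -> skip
  v11 WRITE b 19 -> skip
  v12 WRITE d 55 -> skip
  v13 WRITE c 6 -> skip
  v14 WRITE b 18 -> skip
Collected: [(2, 25)]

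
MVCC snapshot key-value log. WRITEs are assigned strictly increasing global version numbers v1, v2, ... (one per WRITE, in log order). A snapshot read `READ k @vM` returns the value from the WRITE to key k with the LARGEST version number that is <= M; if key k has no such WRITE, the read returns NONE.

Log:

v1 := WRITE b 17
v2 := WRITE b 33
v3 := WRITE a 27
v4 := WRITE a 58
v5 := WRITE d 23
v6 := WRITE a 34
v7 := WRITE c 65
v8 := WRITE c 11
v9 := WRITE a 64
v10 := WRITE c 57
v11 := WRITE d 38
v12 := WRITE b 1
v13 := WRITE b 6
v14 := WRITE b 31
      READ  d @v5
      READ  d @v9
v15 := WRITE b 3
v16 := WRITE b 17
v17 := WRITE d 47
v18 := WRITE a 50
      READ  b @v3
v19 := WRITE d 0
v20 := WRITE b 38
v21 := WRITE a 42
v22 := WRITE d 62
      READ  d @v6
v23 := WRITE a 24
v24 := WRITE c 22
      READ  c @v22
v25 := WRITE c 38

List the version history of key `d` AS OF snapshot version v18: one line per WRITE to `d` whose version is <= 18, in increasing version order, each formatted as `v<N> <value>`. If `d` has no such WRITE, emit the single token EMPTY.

Answer: v5 23
v11 38
v17 47

Derivation:
Scan writes for key=d with version <= 18:
  v1 WRITE b 17 -> skip
  v2 WRITE b 33 -> skip
  v3 WRITE a 27 -> skip
  v4 WRITE a 58 -> skip
  v5 WRITE d 23 -> keep
  v6 WRITE a 34 -> skip
  v7 WRITE c 65 -> skip
  v8 WRITE c 11 -> skip
  v9 WRITE a 64 -> skip
  v10 WRITE c 57 -> skip
  v11 WRITE d 38 -> keep
  v12 WRITE b 1 -> skip
  v13 WRITE b 6 -> skip
  v14 WRITE b 31 -> skip
  v15 WRITE b 3 -> skip
  v16 WRITE b 17 -> skip
  v17 WRITE d 47 -> keep
  v18 WRITE a 50 -> skip
  v19 WRITE d 0 -> drop (> snap)
  v20 WRITE b 38 -> skip
  v21 WRITE a 42 -> skip
  v22 WRITE d 62 -> drop (> snap)
  v23 WRITE a 24 -> skip
  v24 WRITE c 22 -> skip
  v25 WRITE c 38 -> skip
Collected: [(5, 23), (11, 38), (17, 47)]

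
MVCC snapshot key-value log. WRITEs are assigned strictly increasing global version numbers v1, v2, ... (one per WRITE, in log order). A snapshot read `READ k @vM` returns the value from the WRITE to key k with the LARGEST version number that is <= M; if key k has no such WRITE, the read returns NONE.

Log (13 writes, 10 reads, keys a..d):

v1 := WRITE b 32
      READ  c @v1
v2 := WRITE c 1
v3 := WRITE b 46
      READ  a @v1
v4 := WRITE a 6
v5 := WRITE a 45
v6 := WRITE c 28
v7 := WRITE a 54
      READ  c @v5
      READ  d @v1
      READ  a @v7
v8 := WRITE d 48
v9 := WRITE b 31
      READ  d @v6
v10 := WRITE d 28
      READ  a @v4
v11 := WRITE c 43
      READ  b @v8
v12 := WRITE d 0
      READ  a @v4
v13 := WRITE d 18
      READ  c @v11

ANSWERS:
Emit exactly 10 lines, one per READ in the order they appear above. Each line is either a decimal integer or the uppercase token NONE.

v1: WRITE b=32  (b history now [(1, 32)])
READ c @v1: history=[] -> no version <= 1 -> NONE
v2: WRITE c=1  (c history now [(2, 1)])
v3: WRITE b=46  (b history now [(1, 32), (3, 46)])
READ a @v1: history=[] -> no version <= 1 -> NONE
v4: WRITE a=6  (a history now [(4, 6)])
v5: WRITE a=45  (a history now [(4, 6), (5, 45)])
v6: WRITE c=28  (c history now [(2, 1), (6, 28)])
v7: WRITE a=54  (a history now [(4, 6), (5, 45), (7, 54)])
READ c @v5: history=[(2, 1), (6, 28)] -> pick v2 -> 1
READ d @v1: history=[] -> no version <= 1 -> NONE
READ a @v7: history=[(4, 6), (5, 45), (7, 54)] -> pick v7 -> 54
v8: WRITE d=48  (d history now [(8, 48)])
v9: WRITE b=31  (b history now [(1, 32), (3, 46), (9, 31)])
READ d @v6: history=[(8, 48)] -> no version <= 6 -> NONE
v10: WRITE d=28  (d history now [(8, 48), (10, 28)])
READ a @v4: history=[(4, 6), (5, 45), (7, 54)] -> pick v4 -> 6
v11: WRITE c=43  (c history now [(2, 1), (6, 28), (11, 43)])
READ b @v8: history=[(1, 32), (3, 46), (9, 31)] -> pick v3 -> 46
v12: WRITE d=0  (d history now [(8, 48), (10, 28), (12, 0)])
READ a @v4: history=[(4, 6), (5, 45), (7, 54)] -> pick v4 -> 6
v13: WRITE d=18  (d history now [(8, 48), (10, 28), (12, 0), (13, 18)])
READ c @v11: history=[(2, 1), (6, 28), (11, 43)] -> pick v11 -> 43

Answer: NONE
NONE
1
NONE
54
NONE
6
46
6
43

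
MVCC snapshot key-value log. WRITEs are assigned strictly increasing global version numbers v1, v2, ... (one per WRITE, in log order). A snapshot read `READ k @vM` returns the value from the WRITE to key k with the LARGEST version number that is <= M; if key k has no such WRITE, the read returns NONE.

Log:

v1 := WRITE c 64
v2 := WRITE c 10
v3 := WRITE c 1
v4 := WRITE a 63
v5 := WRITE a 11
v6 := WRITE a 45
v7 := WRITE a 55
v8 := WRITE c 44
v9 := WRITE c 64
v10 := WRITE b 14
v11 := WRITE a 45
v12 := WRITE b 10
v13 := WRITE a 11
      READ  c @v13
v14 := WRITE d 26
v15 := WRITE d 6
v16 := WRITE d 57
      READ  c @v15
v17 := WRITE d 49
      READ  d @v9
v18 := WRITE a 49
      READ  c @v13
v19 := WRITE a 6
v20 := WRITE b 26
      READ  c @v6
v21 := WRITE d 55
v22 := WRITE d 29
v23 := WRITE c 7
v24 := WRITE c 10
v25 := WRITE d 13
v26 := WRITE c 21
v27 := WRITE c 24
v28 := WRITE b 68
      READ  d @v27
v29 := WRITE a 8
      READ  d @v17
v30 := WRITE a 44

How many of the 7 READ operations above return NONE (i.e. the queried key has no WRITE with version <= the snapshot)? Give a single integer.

v1: WRITE c=64  (c history now [(1, 64)])
v2: WRITE c=10  (c history now [(1, 64), (2, 10)])
v3: WRITE c=1  (c history now [(1, 64), (2, 10), (3, 1)])
v4: WRITE a=63  (a history now [(4, 63)])
v5: WRITE a=11  (a history now [(4, 63), (5, 11)])
v6: WRITE a=45  (a history now [(4, 63), (5, 11), (6, 45)])
v7: WRITE a=55  (a history now [(4, 63), (5, 11), (6, 45), (7, 55)])
v8: WRITE c=44  (c history now [(1, 64), (2, 10), (3, 1), (8, 44)])
v9: WRITE c=64  (c history now [(1, 64), (2, 10), (3, 1), (8, 44), (9, 64)])
v10: WRITE b=14  (b history now [(10, 14)])
v11: WRITE a=45  (a history now [(4, 63), (5, 11), (6, 45), (7, 55), (11, 45)])
v12: WRITE b=10  (b history now [(10, 14), (12, 10)])
v13: WRITE a=11  (a history now [(4, 63), (5, 11), (6, 45), (7, 55), (11, 45), (13, 11)])
READ c @v13: history=[(1, 64), (2, 10), (3, 1), (8, 44), (9, 64)] -> pick v9 -> 64
v14: WRITE d=26  (d history now [(14, 26)])
v15: WRITE d=6  (d history now [(14, 26), (15, 6)])
v16: WRITE d=57  (d history now [(14, 26), (15, 6), (16, 57)])
READ c @v15: history=[(1, 64), (2, 10), (3, 1), (8, 44), (9, 64)] -> pick v9 -> 64
v17: WRITE d=49  (d history now [(14, 26), (15, 6), (16, 57), (17, 49)])
READ d @v9: history=[(14, 26), (15, 6), (16, 57), (17, 49)] -> no version <= 9 -> NONE
v18: WRITE a=49  (a history now [(4, 63), (5, 11), (6, 45), (7, 55), (11, 45), (13, 11), (18, 49)])
READ c @v13: history=[(1, 64), (2, 10), (3, 1), (8, 44), (9, 64)] -> pick v9 -> 64
v19: WRITE a=6  (a history now [(4, 63), (5, 11), (6, 45), (7, 55), (11, 45), (13, 11), (18, 49), (19, 6)])
v20: WRITE b=26  (b history now [(10, 14), (12, 10), (20, 26)])
READ c @v6: history=[(1, 64), (2, 10), (3, 1), (8, 44), (9, 64)] -> pick v3 -> 1
v21: WRITE d=55  (d history now [(14, 26), (15, 6), (16, 57), (17, 49), (21, 55)])
v22: WRITE d=29  (d history now [(14, 26), (15, 6), (16, 57), (17, 49), (21, 55), (22, 29)])
v23: WRITE c=7  (c history now [(1, 64), (2, 10), (3, 1), (8, 44), (9, 64), (23, 7)])
v24: WRITE c=10  (c history now [(1, 64), (2, 10), (3, 1), (8, 44), (9, 64), (23, 7), (24, 10)])
v25: WRITE d=13  (d history now [(14, 26), (15, 6), (16, 57), (17, 49), (21, 55), (22, 29), (25, 13)])
v26: WRITE c=21  (c history now [(1, 64), (2, 10), (3, 1), (8, 44), (9, 64), (23, 7), (24, 10), (26, 21)])
v27: WRITE c=24  (c history now [(1, 64), (2, 10), (3, 1), (8, 44), (9, 64), (23, 7), (24, 10), (26, 21), (27, 24)])
v28: WRITE b=68  (b history now [(10, 14), (12, 10), (20, 26), (28, 68)])
READ d @v27: history=[(14, 26), (15, 6), (16, 57), (17, 49), (21, 55), (22, 29), (25, 13)] -> pick v25 -> 13
v29: WRITE a=8  (a history now [(4, 63), (5, 11), (6, 45), (7, 55), (11, 45), (13, 11), (18, 49), (19, 6), (29, 8)])
READ d @v17: history=[(14, 26), (15, 6), (16, 57), (17, 49), (21, 55), (22, 29), (25, 13)] -> pick v17 -> 49
v30: WRITE a=44  (a history now [(4, 63), (5, 11), (6, 45), (7, 55), (11, 45), (13, 11), (18, 49), (19, 6), (29, 8), (30, 44)])
Read results in order: ['64', '64', 'NONE', '64', '1', '13', '49']
NONE count = 1

Answer: 1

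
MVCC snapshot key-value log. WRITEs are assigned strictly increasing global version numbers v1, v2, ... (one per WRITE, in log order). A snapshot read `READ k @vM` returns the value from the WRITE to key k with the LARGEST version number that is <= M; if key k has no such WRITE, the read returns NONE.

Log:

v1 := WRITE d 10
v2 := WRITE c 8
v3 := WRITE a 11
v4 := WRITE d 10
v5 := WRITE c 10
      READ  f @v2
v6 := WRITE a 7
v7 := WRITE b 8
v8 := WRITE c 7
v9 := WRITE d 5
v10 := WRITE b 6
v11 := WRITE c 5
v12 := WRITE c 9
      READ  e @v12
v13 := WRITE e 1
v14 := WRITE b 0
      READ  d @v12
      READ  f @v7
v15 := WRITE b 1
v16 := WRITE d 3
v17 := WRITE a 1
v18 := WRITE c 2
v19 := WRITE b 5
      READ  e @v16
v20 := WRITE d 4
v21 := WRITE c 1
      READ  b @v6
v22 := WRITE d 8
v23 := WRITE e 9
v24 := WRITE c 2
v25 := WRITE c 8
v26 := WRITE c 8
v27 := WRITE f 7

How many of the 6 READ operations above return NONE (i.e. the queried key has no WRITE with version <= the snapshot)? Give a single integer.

v1: WRITE d=10  (d history now [(1, 10)])
v2: WRITE c=8  (c history now [(2, 8)])
v3: WRITE a=11  (a history now [(3, 11)])
v4: WRITE d=10  (d history now [(1, 10), (4, 10)])
v5: WRITE c=10  (c history now [(2, 8), (5, 10)])
READ f @v2: history=[] -> no version <= 2 -> NONE
v6: WRITE a=7  (a history now [(3, 11), (6, 7)])
v7: WRITE b=8  (b history now [(7, 8)])
v8: WRITE c=7  (c history now [(2, 8), (5, 10), (8, 7)])
v9: WRITE d=5  (d history now [(1, 10), (4, 10), (9, 5)])
v10: WRITE b=6  (b history now [(7, 8), (10, 6)])
v11: WRITE c=5  (c history now [(2, 8), (5, 10), (8, 7), (11, 5)])
v12: WRITE c=9  (c history now [(2, 8), (5, 10), (8, 7), (11, 5), (12, 9)])
READ e @v12: history=[] -> no version <= 12 -> NONE
v13: WRITE e=1  (e history now [(13, 1)])
v14: WRITE b=0  (b history now [(7, 8), (10, 6), (14, 0)])
READ d @v12: history=[(1, 10), (4, 10), (9, 5)] -> pick v9 -> 5
READ f @v7: history=[] -> no version <= 7 -> NONE
v15: WRITE b=1  (b history now [(7, 8), (10, 6), (14, 0), (15, 1)])
v16: WRITE d=3  (d history now [(1, 10), (4, 10), (9, 5), (16, 3)])
v17: WRITE a=1  (a history now [(3, 11), (6, 7), (17, 1)])
v18: WRITE c=2  (c history now [(2, 8), (5, 10), (8, 7), (11, 5), (12, 9), (18, 2)])
v19: WRITE b=5  (b history now [(7, 8), (10, 6), (14, 0), (15, 1), (19, 5)])
READ e @v16: history=[(13, 1)] -> pick v13 -> 1
v20: WRITE d=4  (d history now [(1, 10), (4, 10), (9, 5), (16, 3), (20, 4)])
v21: WRITE c=1  (c history now [(2, 8), (5, 10), (8, 7), (11, 5), (12, 9), (18, 2), (21, 1)])
READ b @v6: history=[(7, 8), (10, 6), (14, 0), (15, 1), (19, 5)] -> no version <= 6 -> NONE
v22: WRITE d=8  (d history now [(1, 10), (4, 10), (9, 5), (16, 3), (20, 4), (22, 8)])
v23: WRITE e=9  (e history now [(13, 1), (23, 9)])
v24: WRITE c=2  (c history now [(2, 8), (5, 10), (8, 7), (11, 5), (12, 9), (18, 2), (21, 1), (24, 2)])
v25: WRITE c=8  (c history now [(2, 8), (5, 10), (8, 7), (11, 5), (12, 9), (18, 2), (21, 1), (24, 2), (25, 8)])
v26: WRITE c=8  (c history now [(2, 8), (5, 10), (8, 7), (11, 5), (12, 9), (18, 2), (21, 1), (24, 2), (25, 8), (26, 8)])
v27: WRITE f=7  (f history now [(27, 7)])
Read results in order: ['NONE', 'NONE', '5', 'NONE', '1', 'NONE']
NONE count = 4

Answer: 4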